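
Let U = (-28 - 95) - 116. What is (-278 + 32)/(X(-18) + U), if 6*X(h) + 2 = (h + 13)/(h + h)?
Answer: 53136/51691 ≈ 1.0280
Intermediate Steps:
U = -239 (U = -123 - 116 = -239)
X(h) = -⅓ + (13 + h)/(12*h) (X(h) = -⅓ + ((h + 13)/(h + h))/6 = -⅓ + ((13 + h)/((2*h)))/6 = -⅓ + ((13 + h)*(1/(2*h)))/6 = -⅓ + ((13 + h)/(2*h))/6 = -⅓ + (13 + h)/(12*h))
(-278 + 32)/(X(-18) + U) = (-278 + 32)/((1/12)*(13 - 3*(-18))/(-18) - 239) = -246/((1/12)*(-1/18)*(13 + 54) - 239) = -246/((1/12)*(-1/18)*67 - 239) = -246/(-67/216 - 239) = -246/(-51691/216) = -246*(-216/51691) = 53136/51691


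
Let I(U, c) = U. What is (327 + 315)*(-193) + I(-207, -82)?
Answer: -124113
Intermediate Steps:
(327 + 315)*(-193) + I(-207, -82) = (327 + 315)*(-193) - 207 = 642*(-193) - 207 = -123906 - 207 = -124113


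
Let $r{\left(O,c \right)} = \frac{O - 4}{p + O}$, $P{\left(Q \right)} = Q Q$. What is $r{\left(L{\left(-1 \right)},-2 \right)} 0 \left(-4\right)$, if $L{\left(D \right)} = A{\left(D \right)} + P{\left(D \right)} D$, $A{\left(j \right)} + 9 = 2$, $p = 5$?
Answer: $0$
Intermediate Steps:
$A{\left(j \right)} = -7$ ($A{\left(j \right)} = -9 + 2 = -7$)
$P{\left(Q \right)} = Q^{2}$
$L{\left(D \right)} = -7 + D^{3}$ ($L{\left(D \right)} = -7 + D^{2} D = -7 + D^{3}$)
$r{\left(O,c \right)} = \frac{-4 + O}{5 + O}$ ($r{\left(O,c \right)} = \frac{O - 4}{5 + O} = \frac{-4 + O}{5 + O}$)
$r{\left(L{\left(-1 \right)},-2 \right)} 0 \left(-4\right) = \frac{-4 - \left(7 - \left(-1\right)^{3}\right)}{5 - \left(7 - \left(-1\right)^{3}\right)} 0 \left(-4\right) = \frac{-4 - 8}{5 - 8} \cdot 0 \left(-4\right) = \frac{1}{-3} \left(-12\right) 0 \left(-4\right) = \left(- \frac{1}{3}\right) \left(-12\right) 0 \left(-4\right) = 4 \cdot 0 \left(-4\right) = 0 \left(-4\right) = 0$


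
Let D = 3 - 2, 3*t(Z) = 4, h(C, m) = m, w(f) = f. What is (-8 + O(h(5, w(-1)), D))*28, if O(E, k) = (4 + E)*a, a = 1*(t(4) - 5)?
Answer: -532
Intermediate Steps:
t(Z) = 4/3 (t(Z) = (1/3)*4 = 4/3)
a = -11/3 (a = 1*(4/3 - 5) = 1*(-11/3) = -11/3 ≈ -3.6667)
D = 1
O(E, k) = -44/3 - 11*E/3 (O(E, k) = (4 + E)*(-11/3) = -44/3 - 11*E/3)
(-8 + O(h(5, w(-1)), D))*28 = (-8 + (-44/3 - 11/3*(-1)))*28 = (-8 + (-44/3 + 11/3))*28 = (-8 - 11)*28 = -19*28 = -532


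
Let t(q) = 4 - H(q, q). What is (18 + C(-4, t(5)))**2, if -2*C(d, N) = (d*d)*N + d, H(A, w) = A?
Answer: 784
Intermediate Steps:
t(q) = 4 - q
C(d, N) = -d/2 - N*d**2/2 (C(d, N) = -((d*d)*N + d)/2 = -(d**2*N + d)/2 = -(N*d**2 + d)/2 = -(d + N*d**2)/2 = -d/2 - N*d**2/2)
(18 + C(-4, t(5)))**2 = (18 - 1/2*(-4)*(1 + (4 - 1*5)*(-4)))**2 = (18 - 1/2*(-4)*(1 + (4 - 5)*(-4)))**2 = (18 - 1/2*(-4)*(1 - 1*(-4)))**2 = (18 - 1/2*(-4)*(1 + 4))**2 = (18 - 1/2*(-4)*5)**2 = (18 + 10)**2 = 28**2 = 784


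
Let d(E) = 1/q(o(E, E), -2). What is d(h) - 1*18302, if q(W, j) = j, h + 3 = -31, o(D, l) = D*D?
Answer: -36605/2 ≈ -18303.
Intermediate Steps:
o(D, l) = D²
h = -34 (h = -3 - 31 = -34)
d(E) = -½ (d(E) = 1/(-2) = -½)
d(h) - 1*18302 = -½ - 1*18302 = -½ - 18302 = -36605/2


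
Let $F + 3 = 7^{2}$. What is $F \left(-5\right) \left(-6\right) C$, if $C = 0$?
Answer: $0$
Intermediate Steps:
$F = 46$ ($F = -3 + 7^{2} = -3 + 49 = 46$)
$F \left(-5\right) \left(-6\right) C = 46 \left(-5\right) \left(-6\right) 0 = 46 \cdot 30 \cdot 0 = 46 \cdot 0 = 0$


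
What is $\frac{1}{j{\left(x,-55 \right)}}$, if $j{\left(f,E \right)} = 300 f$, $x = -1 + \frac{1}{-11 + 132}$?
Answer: $- \frac{121}{36000} \approx -0.0033611$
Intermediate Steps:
$x = - \frac{120}{121}$ ($x = -1 + \frac{1}{121} = - \frac{120}{121} \approx -0.99174$)
$\frac{1}{j{\left(x,-55 \right)}} = \frac{1}{300 \left(- \frac{120}{121}\right)} = \frac{1}{- \frac{36000}{121}} = - \frac{121}{36000}$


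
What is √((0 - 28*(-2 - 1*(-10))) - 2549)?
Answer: I*√2773 ≈ 52.659*I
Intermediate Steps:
√((0 - 28*(-2 - 1*(-10))) - 2549) = √((0 - 28*(-2 + 10)) - 2549) = √((0 - 28*8) - 2549) = √((0 - 224) - 2549) = √(-224 - 2549) = √(-2773) = I*√2773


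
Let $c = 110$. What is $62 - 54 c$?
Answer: $-5878$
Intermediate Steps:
$62 - 54 c = 62 - 5940 = -5878$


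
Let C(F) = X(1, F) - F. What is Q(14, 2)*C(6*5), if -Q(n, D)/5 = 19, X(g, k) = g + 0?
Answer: 2755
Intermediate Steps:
X(g, k) = g
Q(n, D) = -95 (Q(n, D) = -5*19 = -95)
C(F) = 1 - F
Q(14, 2)*C(6*5) = -95*(1 - 6*5) = -95*(1 - 1*30) = -95*(1 - 30) = -95*(-29) = 2755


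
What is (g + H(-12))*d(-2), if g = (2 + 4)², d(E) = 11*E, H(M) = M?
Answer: -528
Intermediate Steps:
g = 36 (g = 6² = 36)
(g + H(-12))*d(-2) = (36 - 12)*(11*(-2)) = 24*(-22) = -528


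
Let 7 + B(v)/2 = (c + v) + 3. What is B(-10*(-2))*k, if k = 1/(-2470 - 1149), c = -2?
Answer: -4/517 ≈ -0.0077369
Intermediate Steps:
B(v) = -12 + 2*v (B(v) = -14 + 2*((-2 + v) + 3) = -14 + 2*(1 + v) = -14 + (2 + 2*v) = -12 + 2*v)
k = -1/3619 (k = 1/(-3619) = -1/3619 ≈ -0.00027632)
B(-10*(-2))*k = (-12 + 2*(-10*(-2)))*(-1/3619) = (-12 + 2*20)*(-1/3619) = (-12 + 40)*(-1/3619) = 28*(-1/3619) = -4/517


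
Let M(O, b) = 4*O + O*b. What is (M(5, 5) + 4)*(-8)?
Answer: -392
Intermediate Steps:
(M(5, 5) + 4)*(-8) = (5*(4 + 5) + 4)*(-8) = (5*9 + 4)*(-8) = (45 + 4)*(-8) = 49*(-8) = -392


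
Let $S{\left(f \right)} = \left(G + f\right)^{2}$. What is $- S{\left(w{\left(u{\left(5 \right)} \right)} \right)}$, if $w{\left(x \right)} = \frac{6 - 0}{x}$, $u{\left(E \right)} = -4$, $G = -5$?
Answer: $- \frac{169}{4} \approx -42.25$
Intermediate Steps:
$w{\left(x \right)} = \frac{6}{x}$ ($w{\left(x \right)} = \frac{6 + 0}{x} = \frac{6}{x}$)
$S{\left(f \right)} = \left(-5 + f\right)^{2}$
$- S{\left(w{\left(u{\left(5 \right)} \right)} \right)} = - \left(-5 + \frac{6}{-4}\right)^{2} = - \left(-5 + 6 \left(- \frac{1}{4}\right)\right)^{2} = - \left(-5 - \frac{3}{2}\right)^{2} = - \left(- \frac{13}{2}\right)^{2} = \left(-1\right) \frac{169}{4} = - \frac{169}{4}$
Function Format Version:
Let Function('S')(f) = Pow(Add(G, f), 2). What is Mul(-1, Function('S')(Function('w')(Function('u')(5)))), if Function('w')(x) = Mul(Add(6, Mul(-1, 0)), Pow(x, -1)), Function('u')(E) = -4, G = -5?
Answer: Rational(-169, 4) ≈ -42.250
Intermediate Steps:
Function('w')(x) = Mul(6, Pow(x, -1)) (Function('w')(x) = Mul(Add(6, 0), Pow(x, -1)) = Mul(6, Pow(x, -1)))
Function('S')(f) = Pow(Add(-5, f), 2)
Mul(-1, Function('S')(Function('w')(Function('u')(5)))) = Mul(-1, Pow(Add(-5, Mul(6, Pow(-4, -1))), 2)) = Mul(-1, Pow(Add(-5, Mul(6, Rational(-1, 4))), 2)) = Mul(-1, Pow(Add(-5, Rational(-3, 2)), 2)) = Mul(-1, Pow(Rational(-13, 2), 2)) = Mul(-1, Rational(169, 4)) = Rational(-169, 4)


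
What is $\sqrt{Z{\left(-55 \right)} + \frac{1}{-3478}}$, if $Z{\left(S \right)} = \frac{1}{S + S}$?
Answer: $\frac{i \sqrt{85793565}}{95645} \approx 0.096842 i$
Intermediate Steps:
$Z{\left(S \right)} = \frac{1}{2 S}$
$\sqrt{Z{\left(-55 \right)} + \frac{1}{-3478}} = \sqrt{\frac{1}{2 \left(-55\right)} + \frac{1}{-3478}} = \sqrt{\frac{1}{2} \left(- \frac{1}{55}\right) - \frac{1}{3478}} = \sqrt{- \frac{1}{110} - \frac{1}{3478}} = \sqrt{- \frac{897}{95645}} = \frac{i \sqrt{85793565}}{95645}$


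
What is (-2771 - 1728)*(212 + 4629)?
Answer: -21779659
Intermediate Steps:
(-2771 - 1728)*(212 + 4629) = -4499*4841 = -21779659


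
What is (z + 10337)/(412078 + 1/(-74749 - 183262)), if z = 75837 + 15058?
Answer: 26118969552/106320656857 ≈ 0.24566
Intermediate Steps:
z = 90895
(z + 10337)/(412078 + 1/(-74749 - 183262)) = (90895 + 10337)/(412078 + 1/(-74749 - 183262)) = 101232/(412078 + 1/(-258011)) = 101232/(412078 - 1/258011) = 101232/(106320656857/258011) = 101232*(258011/106320656857) = 26118969552/106320656857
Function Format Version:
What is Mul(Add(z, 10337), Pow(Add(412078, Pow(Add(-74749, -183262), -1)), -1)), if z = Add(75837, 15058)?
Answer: Rational(26118969552, 106320656857) ≈ 0.24566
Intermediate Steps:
z = 90895
Mul(Add(z, 10337), Pow(Add(412078, Pow(Add(-74749, -183262), -1)), -1)) = Mul(Add(90895, 10337), Pow(Add(412078, Pow(Add(-74749, -183262), -1)), -1)) = Mul(101232, Pow(Add(412078, Pow(-258011, -1)), -1)) = Mul(101232, Pow(Add(412078, Rational(-1, 258011)), -1)) = Mul(101232, Pow(Rational(106320656857, 258011), -1)) = Mul(101232, Rational(258011, 106320656857)) = Rational(26118969552, 106320656857)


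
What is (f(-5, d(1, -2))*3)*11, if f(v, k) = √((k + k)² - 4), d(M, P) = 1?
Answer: 0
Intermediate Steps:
f(v, k) = √(-4 + 4*k²) (f(v, k) = √((2*k)² - 4) = √(4*k² - 4) = √(-4 + 4*k²))
(f(-5, d(1, -2))*3)*11 = ((2*√(-1 + 1²))*3)*11 = ((2*√(-1 + 1))*3)*11 = ((2*√0)*3)*11 = ((2*0)*3)*11 = (0*3)*11 = 0*11 = 0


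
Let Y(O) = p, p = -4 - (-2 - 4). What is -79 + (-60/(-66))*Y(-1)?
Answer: -849/11 ≈ -77.182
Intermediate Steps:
p = 2 (p = -4 - 1*(-6) = -4 + 6 = 2)
Y(O) = 2
-79 + (-60/(-66))*Y(-1) = -79 - 60/(-66)*2 = -79 - 60*(-1/66)*2 = -79 + (10/11)*2 = -79 + 20/11 = -849/11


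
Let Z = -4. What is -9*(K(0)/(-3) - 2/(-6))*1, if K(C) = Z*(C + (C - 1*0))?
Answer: -3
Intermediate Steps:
K(C) = -8*C (K(C) = -4*(C + (C - 1*0)) = -4*(C + (C + 0)) = -4*(C + C) = -8*C)
-9*(K(0)/(-3) - 2/(-6))*1 = -9*(-8*0/(-3) - 2/(-6))*1 = -9*(0*(-⅓) - 2*(-⅙))*1 = -9*(0 + ⅓)*1 = -9*⅓*1 = -3*1 = -3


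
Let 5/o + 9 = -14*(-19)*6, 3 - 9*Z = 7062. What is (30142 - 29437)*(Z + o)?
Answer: -292512020/529 ≈ -5.5295e+5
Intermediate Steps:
Z = -2353/3 (Z = ⅓ - ⅑*7062 = ⅓ - 2354/3 = -2353/3 ≈ -784.33)
o = 5/1587 (o = 5/(-9 - 14*(-19)*6) = 5/(-9 + 266*6) = 5/(-9 + 1596) = 5/1587 ≈ 0.0031506)
(30142 - 29437)*(Z + o) = (30142 - 29437)*(-2353/3 + 5/1587) = 705*(-1244732/1587) = -292512020/529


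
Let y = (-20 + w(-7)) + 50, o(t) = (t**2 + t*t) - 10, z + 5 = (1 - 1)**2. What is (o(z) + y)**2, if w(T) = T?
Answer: 3969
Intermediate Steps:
z = -5 (z = -5 + (1 - 1)**2 = -5 + 0**2 = -5 + 0 = -5)
o(t) = -10 + 2*t**2 (o(t) = (t**2 + t**2) - 10 = 2*t**2 - 10 = -10 + 2*t**2)
y = 23 (y = (-20 - 7) + 50 = -27 + 50 = 23)
(o(z) + y)**2 = ((-10 + 2*(-5)**2) + 23)**2 = ((-10 + 2*25) + 23)**2 = ((-10 + 50) + 23)**2 = (40 + 23)**2 = 63**2 = 3969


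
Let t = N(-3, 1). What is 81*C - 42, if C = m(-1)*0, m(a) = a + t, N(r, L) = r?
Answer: -42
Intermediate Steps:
t = -3
m(a) = -3 + a (m(a) = a - 3 = -3 + a)
C = 0 (C = (-3 - 1)*0 = -4*0 = 0)
81*C - 42 = 81*0 - 42 = 0 - 42 = -42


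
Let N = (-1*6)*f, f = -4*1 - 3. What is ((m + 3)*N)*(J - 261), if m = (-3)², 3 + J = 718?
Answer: 228816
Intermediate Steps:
J = 715 (J = -3 + 718 = 715)
f = -7 (f = -4 - 3 = -7)
N = 42 (N = -1*6*(-7) = -6*(-7) = 42)
m = 9
((m + 3)*N)*(J - 261) = ((9 + 3)*42)*(715 - 261) = (12*42)*454 = 504*454 = 228816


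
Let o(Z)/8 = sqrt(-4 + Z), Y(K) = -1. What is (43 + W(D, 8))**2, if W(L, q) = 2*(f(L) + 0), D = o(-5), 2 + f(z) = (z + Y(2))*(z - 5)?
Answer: 1133665 + 635328*I ≈ 1.1337e+6 + 6.3533e+5*I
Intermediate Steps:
f(z) = -2 + (-1 + z)*(-5 + z) (f(z) = -2 + (z - 1)*(z - 5) = -2 + (-1 + z)*(-5 + z))
o(Z) = 8*sqrt(-4 + Z)
D = 24*I (D = 8*sqrt(-4 - 5) = 8*sqrt(-9) = 8*(3*I) = 24*I ≈ 24.0*I)
W(L, q) = 6 - 12*L + 2*L**2 (W(L, q) = 2*((3 + L**2 - 6*L) + 0) = 2*(3 + L**2 - 6*L) = 6 - 12*L + 2*L**2)
(43 + W(D, 8))**2 = (43 + (6 - 288*I + 2*(24*I)**2))**2 = (43 + (6 - 288*I + 2*(-576)))**2 = (43 + (6 - 288*I - 1152))**2 = (43 + (-1146 - 288*I))**2 = (-1103 - 288*I)**2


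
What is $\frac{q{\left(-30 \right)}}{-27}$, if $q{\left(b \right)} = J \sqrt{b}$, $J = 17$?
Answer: $- \frac{17 i \sqrt{30}}{27} \approx - 3.4486 i$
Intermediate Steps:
$q{\left(b \right)} = 17 \sqrt{b}$
$\frac{q{\left(-30 \right)}}{-27} = \frac{17 \sqrt{-30}}{-27} = 17 i \sqrt{30} \left(- \frac{1}{27}\right) = - \frac{17 i \sqrt{30}}{27}$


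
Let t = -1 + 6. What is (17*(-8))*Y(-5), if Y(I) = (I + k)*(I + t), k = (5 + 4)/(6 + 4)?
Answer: 0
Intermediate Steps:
t = 5
k = 9/10 ≈ 0.90000
Y(I) = (5 + I)*(9/10 + I) (Y(I) = (I + 9/10)*(I + 5) = (9/10 + I)*(5 + I) = (5 + I)*(9/10 + I))
(17*(-8))*Y(-5) = (17*(-8))*(9/2 + (-5)² + (59/10)*(-5)) = -136*(9/2 + 25 - 59/2) = -136*0 = 0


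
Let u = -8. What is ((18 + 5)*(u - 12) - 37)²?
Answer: 247009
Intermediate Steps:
((18 + 5)*(u - 12) - 37)² = ((18 + 5)*(-8 - 12) - 37)² = (23*(-20) - 37)² = (-460 - 37)² = (-497)² = 247009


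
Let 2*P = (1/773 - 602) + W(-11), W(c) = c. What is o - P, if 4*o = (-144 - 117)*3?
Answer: 342437/3092 ≈ 110.75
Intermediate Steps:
o = -783/4 (o = ((-144 - 117)*3)/4 = (-261*3)/4 = (1/4)*(-783) = -783/4 ≈ -195.75)
P = -236924/773 (P = ((1/773 - 602) - 11)/2 = (-465345/773 - 11)/2 = (1/2)*(-473848/773) = -236924/773 ≈ -306.50)
o - P = -783/4 - 1*(-236924/773) = -783/4 + 236924/773 = 342437/3092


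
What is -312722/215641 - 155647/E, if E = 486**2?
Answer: -107427560239/50933541636 ≈ -2.1092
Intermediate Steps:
E = 236196
-312722/215641 - 155647/E = -312722/215641 - 155647/236196 = -107427560239/50933541636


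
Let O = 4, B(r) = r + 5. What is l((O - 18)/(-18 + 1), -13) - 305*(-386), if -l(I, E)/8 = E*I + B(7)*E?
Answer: 2024082/17 ≈ 1.1906e+5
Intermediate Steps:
B(r) = 5 + r
l(I, E) = -96*E - 8*E*I (l(I, E) = -8*(E*I + (5 + 7)*E) = -8*(E*I + 12*E) = -8*(12*E + E*I) = -96*E - 8*E*I)
l((O - 18)/(-18 + 1), -13) - 305*(-386) = -8*(-13)*(12 + (4 - 18)/(-18 + 1)) - 305*(-386) = -8*(-13)*(12 - 14/(-17)) + 117730 = -8*(-13)*(12 - 14*(-1/17)) + 117730 = -8*(-13)*(12 + 14/17) + 117730 = -8*(-13)*218/17 + 117730 = 22672/17 + 117730 = 2024082/17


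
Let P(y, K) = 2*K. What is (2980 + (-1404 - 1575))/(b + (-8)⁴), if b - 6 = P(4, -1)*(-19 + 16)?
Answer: 1/4108 ≈ 0.00024343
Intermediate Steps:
b = 12 (b = 6 + (2*(-1))*(-19 + 16) = 6 - 2*(-3) = 6 + 6 = 12)
(2980 + (-1404 - 1575))/(b + (-8)⁴) = (2980 + (-1404 - 1575))/(12 + (-8)⁴) = (2980 - 2979)/(12 + 4096) = 1/4108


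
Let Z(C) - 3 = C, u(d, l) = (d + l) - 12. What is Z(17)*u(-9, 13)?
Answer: -160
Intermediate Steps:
u(d, l) = -12 + d + l
Z(C) = 3 + C
Z(17)*u(-9, 13) = (3 + 17)*(-12 - 9 + 13) = 20*(-8) = -160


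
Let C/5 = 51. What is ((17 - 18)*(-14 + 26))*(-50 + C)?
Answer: -2460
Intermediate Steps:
C = 255 (C = 5*51 = 255)
((17 - 18)*(-14 + 26))*(-50 + C) = ((17 - 18)*(-14 + 26))*(-50 + 255) = -1*12*205 = -12*205 = -2460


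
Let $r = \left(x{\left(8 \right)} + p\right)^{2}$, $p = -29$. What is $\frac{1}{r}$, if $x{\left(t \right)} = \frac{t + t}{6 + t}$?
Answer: $\frac{49}{38025} \approx 0.0012886$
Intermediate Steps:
$x{\left(t \right)} = \frac{2 t}{6 + t}$
$r = \frac{38025}{49}$ ($r = \left(2 \cdot 8 \frac{1}{6 + 8} - 29\right)^{2} = \left(2 \cdot 8 \cdot \frac{1}{14} - 29\right)^{2} = \left(\frac{8}{7} - 29\right)^{2} = \left(- \frac{195}{7}\right)^{2} = \frac{38025}{49} \approx 776.02$)
$\frac{1}{r} = \frac{1}{\frac{38025}{49}} = \frac{49}{38025}$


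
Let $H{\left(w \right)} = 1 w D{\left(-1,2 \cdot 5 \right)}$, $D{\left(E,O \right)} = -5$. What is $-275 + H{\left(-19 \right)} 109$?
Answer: $10080$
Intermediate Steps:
$H{\left(w \right)} = - 5 w$ ($H{\left(w \right)} = 1 w \left(-5\right) = w \left(-5\right) = - 5 w$)
$-275 + H{\left(-19 \right)} 109 = -275 + \left(-5\right) \left(-19\right) 109 = -275 + 95 \cdot 109 = -275 + 10355 = 10080$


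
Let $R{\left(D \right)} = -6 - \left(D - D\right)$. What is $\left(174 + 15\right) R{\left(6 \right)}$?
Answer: $-1134$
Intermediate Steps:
$R{\left(D \right)} = -6$ ($R{\left(D \right)} = -6 - 0 = -6 + 0 = -6$)
$\left(174 + 15\right) R{\left(6 \right)} = \left(174 + 15\right) \left(-6\right) = 189 \left(-6\right) = -1134$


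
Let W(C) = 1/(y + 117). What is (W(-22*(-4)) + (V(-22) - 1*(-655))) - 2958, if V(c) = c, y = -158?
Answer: -95326/41 ≈ -2325.0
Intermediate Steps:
W(C) = -1/41 (W(C) = 1/(-158 + 117) = 1/(-41) = -1/41)
(W(-22*(-4)) + (V(-22) - 1*(-655))) - 2958 = (-1/41 + (-22 - 1*(-655))) - 2958 = (-1/41 + (-22 + 655)) - 2958 = (-1/41 + 633) - 2958 = 25952/41 - 2958 = -95326/41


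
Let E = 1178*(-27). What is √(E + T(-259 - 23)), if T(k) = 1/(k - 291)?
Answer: I*√10442832747/573 ≈ 178.34*I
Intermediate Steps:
T(k) = 1/(-291 + k)
E = -31806
√(E + T(-259 - 23)) = √(-31806 + 1/(-291 + (-259 - 23))) = √(-31806 + 1/(-291 - 282)) = √(-31806 + 1/(-573)) = √(-31806 - 1/573) = √(-18224839/573) = I*√10442832747/573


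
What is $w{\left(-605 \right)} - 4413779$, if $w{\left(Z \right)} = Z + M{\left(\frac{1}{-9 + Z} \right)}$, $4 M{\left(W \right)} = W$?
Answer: $- \frac{10841727105}{2456} \approx -4.4144 \cdot 10^{6}$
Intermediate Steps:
$M{\left(W \right)} = \frac{W}{4}$
$w{\left(Z \right)} = Z + \frac{1}{4 \left(-9 + Z\right)}$
$w{\left(-605 \right)} - 4413779 = \frac{\frac{1}{4} - 605 \left(-9 - 605\right)}{-9 - 605} - 4413779 = \frac{\frac{1}{4} - -371470}{-614} - 4413779 = - \frac{\frac{1}{4} + 371470}{614} - 4413779 = \left(- \frac{1}{614}\right) \frac{1485881}{4} - 4413779 = - \frac{1485881}{2456} - 4413779 = - \frac{10841727105}{2456}$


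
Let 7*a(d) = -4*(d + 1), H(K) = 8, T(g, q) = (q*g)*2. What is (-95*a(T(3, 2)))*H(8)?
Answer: 39520/7 ≈ 5645.7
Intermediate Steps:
T(g, q) = 2*g*q (T(g, q) = (g*q)*2 = 2*g*q)
a(d) = -4/7 - 4*d/7 (a(d) = (-4*(d + 1))/7 = (-4*(1 + d))/7 = (-4 - 4*d)/7 = -4/7 - 4*d/7)
(-95*a(T(3, 2)))*H(8) = -95*(-4/7 - 8*3*2/7)*8 = -95*(-4/7 - 4/7*12)*8 = -95*(-4/7 - 48/7)*8 = -95*(-52/7)*8 = (4940/7)*8 = 39520/7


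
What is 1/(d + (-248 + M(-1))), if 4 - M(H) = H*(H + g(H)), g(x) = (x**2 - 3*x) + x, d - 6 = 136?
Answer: -1/100 ≈ -0.010000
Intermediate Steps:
d = 142 (d = 6 + 136 = 142)
g(x) = x**2 - 2*x
M(H) = 4 - H*(H + H*(-2 + H))
1/(d + (-248 + M(-1))) = 1/(142 + (-248 + (4 + (-1)**2 - 1*(-1)**3))) = 1/(142 + (-248 + (4 + 1 - 1*(-1)))) = 1/(142 + (-248 + (4 + 1 + 1))) = 1/(142 + (-248 + 6)) = 1/(142 - 242) = 1/(-100) = -1/100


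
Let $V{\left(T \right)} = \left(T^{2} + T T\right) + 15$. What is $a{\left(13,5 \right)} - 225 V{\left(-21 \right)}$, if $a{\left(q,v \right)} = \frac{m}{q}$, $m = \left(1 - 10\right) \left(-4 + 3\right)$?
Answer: $- \frac{2623716}{13} \approx -2.0182 \cdot 10^{5}$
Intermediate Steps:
$m = 9$ ($m = \left(-9\right) \left(-1\right) = 9$)
$V{\left(T \right)} = 15 + 2 T^{2}$ ($V{\left(T \right)} = \left(T^{2} + T^{2}\right) + 15 = 2 T^{2} + 15 = 15 + 2 T^{2}$)
$a{\left(q,v \right)} = \frac{9}{q}$
$a{\left(13,5 \right)} - 225 V{\left(-21 \right)} = \frac{9}{13} - 225 \left(15 + 2 \left(-21\right)^{2}\right) = 9 \cdot \frac{1}{13} - 225 \left(15 + 2 \cdot 441\right) = \frac{9}{13} - 225 \left(15 + 882\right) = \frac{9}{13} - 201825 = - \frac{2623716}{13}$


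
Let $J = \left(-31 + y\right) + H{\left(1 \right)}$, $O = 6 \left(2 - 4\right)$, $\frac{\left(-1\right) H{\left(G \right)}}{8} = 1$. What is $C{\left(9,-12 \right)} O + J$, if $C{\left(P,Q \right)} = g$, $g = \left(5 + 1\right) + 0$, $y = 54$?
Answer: $-57$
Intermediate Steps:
$H{\left(G \right)} = -8$ ($H{\left(G \right)} = \left(-8\right) 1 = -8$)
$O = -12$ ($O = 6 \left(-2\right) = -12$)
$g = 6$ ($g = 6 + 0 = 6$)
$C{\left(P,Q \right)} = 6$
$J = 15$ ($J = \left(-31 + 54\right) - 8 = 23 - 8 = 15$)
$C{\left(9,-12 \right)} O + J = 6 \left(-12\right) + 15 = -72 + 15 = -57$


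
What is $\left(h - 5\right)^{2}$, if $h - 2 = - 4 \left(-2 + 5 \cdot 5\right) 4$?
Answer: $137641$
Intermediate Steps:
$h = -366$ ($h = 2 + - 4 \left(-2 + 5 \cdot 5\right) 4 = 2 + - 4 \left(-2 + 25\right) 4 = 2 + \left(-4\right) 23 \cdot 4 = 2 - 368 = -366$)
$\left(h - 5\right)^{2} = \left(-366 - 5\right)^{2} = \left(-371\right)^{2} = 137641$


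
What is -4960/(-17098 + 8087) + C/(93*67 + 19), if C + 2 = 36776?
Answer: 181185257/28159375 ≈ 6.4343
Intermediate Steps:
C = 36774 (C = -2 + 36776 = 36774)
-4960/(-17098 + 8087) + C/(93*67 + 19) = -4960/(-17098 + 8087) + 36774/(93*67 + 19) = -4960/(-9011) + 36774/(6231 + 19) = -4960*(-1/9011) + 36774/6250 = 4960/9011 + 36774*(1/6250) = 4960/9011 + 18387/3125 = 181185257/28159375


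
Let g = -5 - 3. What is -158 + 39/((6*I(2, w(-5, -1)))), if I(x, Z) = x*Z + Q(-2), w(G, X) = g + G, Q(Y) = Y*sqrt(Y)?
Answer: (-632*sqrt(2) + 8229*I)/(4*(sqrt(2) - 13*I)) ≈ -158.25 + 0.026878*I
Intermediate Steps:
g = -8
Q(Y) = Y**(3/2)
w(G, X) = -8 + G
I(x, Z) = Z*x - 2*I*sqrt(2) (I(x, Z) = x*Z + (-2)**(3/2) = Z*x - 2*I*sqrt(2))
-158 + 39/((6*I(2, w(-5, -1)))) = -158 + 39/((6*((-8 - 5)*2 - 2*I*sqrt(2)))) = -158 + 39/((6*(-13*2 - 2*I*sqrt(2)))) = -158 + 39/((6*(-26 - 2*I*sqrt(2)))) = -158 + 39/(-156 - 12*I*sqrt(2))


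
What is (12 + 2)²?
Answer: 196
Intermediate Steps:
(12 + 2)² = 14² = 196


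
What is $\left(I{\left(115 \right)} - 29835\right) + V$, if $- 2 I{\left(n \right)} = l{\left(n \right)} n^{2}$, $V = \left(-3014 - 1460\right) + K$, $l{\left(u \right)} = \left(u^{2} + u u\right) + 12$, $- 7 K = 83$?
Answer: $- \frac{1225100071}{7} \approx -1.7501 \cdot 10^{8}$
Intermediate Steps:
$K = - \frac{83}{7}$ ($K = \left(- \frac{1}{7}\right) 83 = - \frac{83}{7} \approx -11.857$)
$l{\left(u \right)} = 12 + 2 u^{2}$ ($l{\left(u \right)} = \left(u^{2} + u^{2}\right) + 12 = 2 u^{2} + 12 = 12 + 2 u^{2}$)
$V = - \frac{31401}{7}$ ($V = \left(-3014 - 1460\right) - \frac{83}{7} = -4474 - \frac{83}{7} = - \frac{31401}{7} \approx -4485.9$)
$I{\left(n \right)} = - \frac{n^{2} \left(12 + 2 n^{2}\right)}{2}$ ($I{\left(n \right)} = - \frac{\left(12 + 2 n^{2}\right) n^{2}}{2} = - \frac{n^{2} \left(12 + 2 n^{2}\right)}{2}$)
$\left(I{\left(115 \right)} - 29835\right) + V = \left(115^{2} \left(-6 - 115^{2}\right) - 29835\right) - \frac{31401}{7} = \left(13225 \left(-6 - 13225\right) - 29835\right) - \frac{31401}{7} = \left(13225 \left(-13231\right) - 29835\right) - \frac{31401}{7} = \left(-174979975 - 29835\right) - \frac{31401}{7} = -175009810 - \frac{31401}{7} = - \frac{1225100071}{7}$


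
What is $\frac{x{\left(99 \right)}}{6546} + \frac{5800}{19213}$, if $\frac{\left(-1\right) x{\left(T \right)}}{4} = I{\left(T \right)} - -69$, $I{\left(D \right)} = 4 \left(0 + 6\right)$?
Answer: $\frac{5136594}{20961383} \approx 0.24505$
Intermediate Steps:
$I{\left(D \right)} = 24$ ($I{\left(D \right)} = 4 \cdot 6 = 24$)
$x{\left(T \right)} = -372$ ($x{\left(T \right)} = - 4 \left(24 - -69\right) = - 4 \left(24 + 69\right) = \left(-4\right) 93 = -372$)
$\frac{x{\left(99 \right)}}{6546} + \frac{5800}{19213} = - \frac{372}{6546} + \frac{5800}{19213} = \left(-372\right) \frac{1}{6546} + 5800 \cdot \frac{1}{19213} = - \frac{62}{1091} + \frac{5800}{19213} = \frac{5136594}{20961383}$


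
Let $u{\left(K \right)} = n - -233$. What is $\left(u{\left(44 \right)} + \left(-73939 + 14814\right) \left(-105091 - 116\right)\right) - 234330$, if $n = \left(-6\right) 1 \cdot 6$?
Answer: $6220129742$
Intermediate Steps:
$n = -36$ ($n = \left(-6\right) 6 = -36$)
$u{\left(K \right)} = 197$ ($u{\left(K \right)} = -36 - -233 = -36 + 233 = 197$)
$\left(u{\left(44 \right)} + \left(-73939 + 14814\right) \left(-105091 - 116\right)\right) - 234330 = \left(197 + \left(-73939 + 14814\right) \left(-105091 - 116\right)\right) - 234330 = \left(197 - -6220363875\right) - 234330 = \left(197 + 6220363875\right) - 234330 = 6220364072 - 234330 = 6220129742$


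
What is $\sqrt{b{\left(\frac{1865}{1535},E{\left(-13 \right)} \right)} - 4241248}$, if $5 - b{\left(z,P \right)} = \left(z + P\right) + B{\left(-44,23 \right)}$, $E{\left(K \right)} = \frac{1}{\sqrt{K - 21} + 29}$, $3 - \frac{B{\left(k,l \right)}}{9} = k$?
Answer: $\frac{\sqrt{307} \sqrt{\frac{-37763563522 - 1302191835 i \sqrt{34}}{29 + i \sqrt{34}}}}{307} \approx 1.6178 \cdot 10^{-6} + 2059.5 i$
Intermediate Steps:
$B{\left(k,l \right)} = 27 - 9 k$
$E{\left(K \right)} = \frac{1}{29 + \sqrt{-21 + K}}$ ($E{\left(K \right)} = \frac{1}{\sqrt{-21 + K} + 29} = \frac{1}{29 + \sqrt{-21 + K}}$)
$b{\left(z,P \right)} = -418 - P - z$ ($b{\left(z,P \right)} = 5 - \left(\left(z + P\right) + \left(27 - -396\right)\right) = 5 - \left(\left(P + z\right) + \left(27 + 396\right)\right) = 5 - \left(\left(P + z\right) + 423\right) = 5 - \left(423 + P + z\right) = -418 - P - z$)
$\sqrt{b{\left(\frac{1865}{1535},E{\left(-13 \right)} \right)} - 4241248} = \sqrt{\left(-418 - \frac{1}{29 + \sqrt{-21 - 13}} - \frac{1865}{1535}\right) - 4241248} = \sqrt{\left(-418 - \frac{1}{29 + \sqrt{-34}} - 1865 \cdot \frac{1}{1535}\right) - 4241248} = \sqrt{\left(-418 - \frac{1}{29 + i \sqrt{34}} - \frac{373}{307}\right) - 4241248} = \sqrt{\left(- \frac{128699}{307} - \frac{1}{29 + i \sqrt{34}}\right) - 4241248} = \sqrt{- \frac{1302191835}{307} - \frac{1}{29 + i \sqrt{34}}}$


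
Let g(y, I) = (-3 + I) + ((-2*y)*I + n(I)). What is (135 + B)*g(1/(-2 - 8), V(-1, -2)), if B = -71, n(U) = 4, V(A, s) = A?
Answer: -64/5 ≈ -12.800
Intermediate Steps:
g(y, I) = 1 + I - 2*I*y (g(y, I) = (-3 + I) + ((-2*y)*I + 4) = (-3 + I) + (-2*I*y + 4) = (-3 + I) + (4 - 2*I*y) = 1 + I - 2*I*y)
(135 + B)*g(1/(-2 - 8), V(-1, -2)) = (135 - 71)*(1 - 1 - 2*(-1)/(-2 - 8)) = 64*(1 - 1 - 2*(-1)/(-10)) = 64*(1 - 1 - 2*(-1)*(-⅒)) = 64*(1 - 1 - ⅕) = 64*(-⅕) = -64/5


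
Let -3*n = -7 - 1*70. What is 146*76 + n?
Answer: 33365/3 ≈ 11122.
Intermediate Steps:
n = 77/3 (n = -(-7 - 1*70)/3 = -(-7 - 70)/3 = -1/3*(-77) = 77/3 ≈ 25.667)
146*76 + n = 146*76 + 77/3 = 11096 + 77/3 = 33365/3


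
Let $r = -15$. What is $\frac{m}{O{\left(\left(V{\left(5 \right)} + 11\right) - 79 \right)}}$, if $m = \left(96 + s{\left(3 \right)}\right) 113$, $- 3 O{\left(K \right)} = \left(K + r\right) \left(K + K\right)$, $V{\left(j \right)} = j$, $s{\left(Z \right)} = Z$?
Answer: $- \frac{1243}{364} \approx -3.4148$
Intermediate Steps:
$O{\left(K \right)} = - \frac{2 K \left(-15 + K\right)}{3}$ ($O{\left(K \right)} = - \frac{\left(K - 15\right) \left(K + K\right)}{3} = - \frac{\left(-15 + K\right) 2 K}{3} = - \frac{2 K \left(-15 + K\right)}{3}$)
$m = 11187$ ($m = \left(96 + 3\right) 113 = 99 \cdot 113 = 11187$)
$\frac{m}{O{\left(\left(V{\left(5 \right)} + 11\right) - 79 \right)}} = \frac{11187}{\frac{2}{3} \left(\left(5 + 11\right) - 79\right) \left(15 - \left(\left(5 + 11\right) - 79\right)\right)} = \frac{11187}{\frac{2}{3} \left(16 - 79\right) \left(15 - \left(16 - 79\right)\right)} = \frac{11187}{\frac{2}{3} \left(-63\right) \left(15 - -63\right)} = \frac{11187}{\frac{2}{3} \left(-63\right) \left(15 + 63\right)} = \frac{11187}{\frac{2}{3} \left(-63\right) 78} = \frac{11187}{-3276} = 11187 \left(- \frac{1}{3276}\right) = - \frac{1243}{364}$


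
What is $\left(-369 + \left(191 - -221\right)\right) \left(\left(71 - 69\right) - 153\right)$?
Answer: $-6493$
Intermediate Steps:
$\left(-369 + \left(191 - -221\right)\right) \left(\left(71 - 69\right) - 153\right) = \left(-369 + \left(191 + 221\right)\right) \left(2 - 153\right) = \left(-369 + 412\right) \left(-151\right) = 43 \left(-151\right) = -6493$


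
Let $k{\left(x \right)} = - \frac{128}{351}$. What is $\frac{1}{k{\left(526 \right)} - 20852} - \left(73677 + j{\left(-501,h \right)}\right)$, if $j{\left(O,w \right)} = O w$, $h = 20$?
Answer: $- \frac{465917041611}{7319180} \approx -63657.0$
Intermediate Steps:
$k{\left(x \right)} = - \frac{128}{351}$ ($k{\left(x \right)} = \left(-128\right) \frac{1}{351} = - \frac{128}{351}$)
$\frac{1}{k{\left(526 \right)} - 20852} - \left(73677 + j{\left(-501,h \right)}\right) = \frac{1}{- \frac{128}{351} - 20852} - \left(73677 - 10020\right) = \frac{1}{- \frac{7319180}{351}} - 63657 = - \frac{351}{7319180} + \left(-73677 + 10020\right) = - \frac{351}{7319180} - 63657 = - \frac{465917041611}{7319180}$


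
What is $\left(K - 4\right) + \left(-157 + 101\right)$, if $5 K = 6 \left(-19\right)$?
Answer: $- \frac{414}{5} \approx -82.8$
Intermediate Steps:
$K = - \frac{114}{5}$ ($K = \frac{6 \left(-19\right)}{5} = \frac{1}{5} \left(-114\right) = - \frac{114}{5} \approx -22.8$)
$\left(K - 4\right) + \left(-157 + 101\right) = \left(- \frac{114}{5} - 4\right) + \left(-157 + 101\right) = \left(- \frac{114}{5} + \left(-6 + 2\right)\right) - 56 = \left(- \frac{114}{5} - 4\right) - 56 = - \frac{134}{5} - 56 = - \frac{414}{5}$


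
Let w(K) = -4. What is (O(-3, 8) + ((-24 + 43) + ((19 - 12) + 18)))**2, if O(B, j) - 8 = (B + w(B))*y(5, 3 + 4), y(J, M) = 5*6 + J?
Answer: 37249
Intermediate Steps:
y(J, M) = 30 + J
O(B, j) = -132 + 35*B (O(B, j) = 8 + (B - 4)*(30 + 5) = 8 + (-4 + B)*35 = 8 + (-140 + 35*B) = -132 + 35*B)
(O(-3, 8) + ((-24 + 43) + ((19 - 12) + 18)))**2 = ((-132 + 35*(-3)) + ((-24 + 43) + ((19 - 12) + 18)))**2 = ((-132 - 105) + (19 + (7 + 18)))**2 = (-237 + (19 + 25))**2 = (-237 + 44)**2 = (-193)**2 = 37249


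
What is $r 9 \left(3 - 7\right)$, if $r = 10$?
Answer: $-360$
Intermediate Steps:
$r 9 \left(3 - 7\right) = 10 \cdot 9 \left(3 - 7\right) = 10 \cdot 9 \left(-4\right) = 10 \left(-36\right) = -360$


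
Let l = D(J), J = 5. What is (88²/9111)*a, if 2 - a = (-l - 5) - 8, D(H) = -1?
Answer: 108416/9111 ≈ 11.899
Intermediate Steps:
l = -1
a = 14 (a = 2 - ((-1*(-1) - 5) - 8) = 2 - ((1 - 5) - 8) = 2 - (-4 - 8) = 2 - 1*(-12) = 2 + 12 = 14)
(88²/9111)*a = (88²/9111)*14 = (7744*(1/9111))*14 = (7744/9111)*14 = 108416/9111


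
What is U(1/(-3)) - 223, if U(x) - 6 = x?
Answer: -652/3 ≈ -217.33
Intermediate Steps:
U(x) = 6 + x
U(1/(-3)) - 223 = (6 + 1/(-3)) - 223 = (6 - ⅓) - 223 = 17/3 - 223 = -652/3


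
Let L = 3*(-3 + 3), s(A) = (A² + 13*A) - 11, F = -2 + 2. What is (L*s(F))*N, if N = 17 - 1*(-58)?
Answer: 0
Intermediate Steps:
F = 0
s(A) = -11 + A² + 13*A
N = 75 (N = 17 + 58 = 75)
L = 0 (L = 3*0 = 0)
(L*s(F))*N = (0*(-11 + 0² + 13*0))*75 = (0*(-11 + 0 + 0))*75 = (0*(-11))*75 = 0*75 = 0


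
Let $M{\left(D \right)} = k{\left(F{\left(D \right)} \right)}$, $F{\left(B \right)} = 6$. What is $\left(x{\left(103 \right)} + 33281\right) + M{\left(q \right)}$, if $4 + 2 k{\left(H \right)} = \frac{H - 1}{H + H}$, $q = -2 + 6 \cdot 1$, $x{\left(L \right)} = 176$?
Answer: $\frac{802925}{24} \approx 33455.0$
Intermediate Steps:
$q = 4$ ($q = -2 + 6 = 4$)
$k{\left(H \right)} = -2 + \frac{-1 + H}{4 H}$ ($k{\left(H \right)} = -2 + \frac{\left(H - 1\right) \frac{1}{H + H}}{2} = -2 + \frac{\left(-1 + H\right) \frac{1}{2 H}}{2} = -2 + \frac{\frac{1}{2} \frac{1}{H} \left(-1 + H\right)}{2} = -2 + \frac{-1 + H}{4 H}$)
$M{\left(D \right)} = - \frac{43}{24}$ ($M{\left(D \right)} = \frac{-1 - 42}{4 \cdot 6} = \frac{1}{4} \cdot \frac{1}{6} \left(-1 - 42\right) = \frac{1}{4} \cdot \frac{1}{6} \left(-43\right) = - \frac{43}{24}$)
$\left(x{\left(103 \right)} + 33281\right) + M{\left(q \right)} = \left(176 + 33281\right) - \frac{43}{24} = 33457 - \frac{43}{24} = \frac{802925}{24}$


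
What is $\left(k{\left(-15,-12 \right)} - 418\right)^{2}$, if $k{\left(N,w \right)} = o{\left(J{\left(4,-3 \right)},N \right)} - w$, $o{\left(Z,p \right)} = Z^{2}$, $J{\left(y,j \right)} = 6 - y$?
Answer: $161604$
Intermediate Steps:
$k{\left(N,w \right)} = 4 - w$ ($k{\left(N,w \right)} = \left(6 - 4\right)^{2} - w = 2^{2} - w = 4 - w$)
$\left(k{\left(-15,-12 \right)} - 418\right)^{2} = \left(\left(4 - -12\right) - 418\right)^{2} = \left(\left(4 + 12\right) - 418\right)^{2} = \left(16 - 418\right)^{2} = \left(-402\right)^{2} = 161604$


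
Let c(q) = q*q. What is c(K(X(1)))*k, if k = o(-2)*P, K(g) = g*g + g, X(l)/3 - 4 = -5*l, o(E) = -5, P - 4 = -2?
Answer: -360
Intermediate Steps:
P = 2 (P = 4 - 2 = 2)
X(l) = 12 - 15*l (X(l) = 12 + 3*(-5*l) = 12 - 15*l)
K(g) = g + g² (K(g) = g² + g = g + g²)
c(q) = q²
k = -10 (k = -5*2 = -10)
c(K(X(1)))*k = ((12 - 15*1)*(1 + (12 - 15*1)))²*(-10) = ((12 - 15)*(1 + (12 - 15)))²*(-10) = (-3*(1 - 3))²*(-10) = (-3*(-2))²*(-10) = 6²*(-10) = 36*(-10) = -360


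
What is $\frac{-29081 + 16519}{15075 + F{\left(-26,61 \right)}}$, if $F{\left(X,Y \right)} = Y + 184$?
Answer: $- \frac{6281}{7660} \approx -0.81997$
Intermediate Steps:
$F{\left(X,Y \right)} = 184 + Y$
$\frac{-29081 + 16519}{15075 + F{\left(-26,61 \right)}} = \frac{-29081 + 16519}{15075 + \left(184 + 61\right)} = - \frac{12562}{15075 + 245} = - \frac{12562}{15320} = \left(-12562\right) \frac{1}{15320} = - \frac{6281}{7660}$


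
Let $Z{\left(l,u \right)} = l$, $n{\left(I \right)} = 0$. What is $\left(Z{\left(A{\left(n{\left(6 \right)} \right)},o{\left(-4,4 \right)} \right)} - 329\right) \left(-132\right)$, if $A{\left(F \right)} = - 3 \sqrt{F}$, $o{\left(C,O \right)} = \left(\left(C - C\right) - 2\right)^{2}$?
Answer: $43428$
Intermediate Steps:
$o{\left(C,O \right)} = 4$ ($o{\left(C,O \right)} = \left(0 - 2\right)^{2} = \left(-2\right)^{2} = 4$)
$\left(Z{\left(A{\left(n{\left(6 \right)} \right)},o{\left(-4,4 \right)} \right)} - 329\right) \left(-132\right) = \left(- 3 \sqrt{0} - 329\right) \left(-132\right) = \left(\left(-3\right) 0 - 329\right) \left(-132\right) = \left(0 - 329\right) \left(-132\right) = \left(-329\right) \left(-132\right) = 43428$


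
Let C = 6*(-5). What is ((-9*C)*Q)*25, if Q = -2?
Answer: -13500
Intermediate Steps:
C = -30
((-9*C)*Q)*25 = (-9*(-30)*(-2))*25 = (270*(-2))*25 = -540*25 = -13500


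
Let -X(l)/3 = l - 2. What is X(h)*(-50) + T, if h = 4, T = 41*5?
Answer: 505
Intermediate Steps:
T = 205
X(l) = 6 - 3*l (X(l) = -3*(l - 2) = -3*(-2 + l) = 6 - 3*l)
X(h)*(-50) + T = (6 - 3*4)*(-50) + 205 = (6 - 12)*(-50) + 205 = -6*(-50) + 205 = 300 + 205 = 505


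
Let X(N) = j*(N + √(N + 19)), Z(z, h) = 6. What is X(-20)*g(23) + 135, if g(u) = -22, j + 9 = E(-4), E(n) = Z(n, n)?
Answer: -1185 + 66*I ≈ -1185.0 + 66.0*I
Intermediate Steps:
E(n) = 6
j = -3 (j = -9 + 6 = -3)
X(N) = -3*N - 3*√(19 + N) (X(N) = -3*(N + √(N + 19)) = -3*(N + √(19 + N)) = -3*N - 3*√(19 + N))
X(-20)*g(23) + 135 = (-3*(-20) - 3*√(19 - 20))*(-22) + 135 = (60 - 3*I)*(-22) + 135 = (-1320 + 66*I) + 135 = -1185 + 66*I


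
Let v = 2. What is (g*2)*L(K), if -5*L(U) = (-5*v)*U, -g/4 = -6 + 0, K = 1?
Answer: 96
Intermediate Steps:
g = 24 (g = -4*(-6 + 0) = -4*(-6) = 24)
L(U) = 2*U (L(U) = -(-5*2)*U/5 = -(-2)*U = 2*U)
(g*2)*L(K) = (24*2)*(2*1) = 48*2 = 96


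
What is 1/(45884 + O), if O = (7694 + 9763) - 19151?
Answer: 1/44190 ≈ 2.2630e-5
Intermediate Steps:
O = -1694 (O = 17457 - 19151 = -1694)
1/(45884 + O) = 1/(45884 - 1694) = 1/44190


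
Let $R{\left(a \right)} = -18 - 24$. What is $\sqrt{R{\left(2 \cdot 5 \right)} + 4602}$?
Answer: $4 \sqrt{285} \approx 67.528$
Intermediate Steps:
$R{\left(a \right)} = -42$
$\sqrt{R{\left(2 \cdot 5 \right)} + 4602} = \sqrt{-42 + 4602} = \sqrt{4560} = 4 \sqrt{285}$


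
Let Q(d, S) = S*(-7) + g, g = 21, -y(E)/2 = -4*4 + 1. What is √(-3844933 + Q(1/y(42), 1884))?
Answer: 10*I*√38581 ≈ 1964.2*I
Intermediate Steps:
y(E) = 30 (y(E) = -2*(-4*4 + 1) = -2*(-16 + 1) = -2*(-15) = 30)
Q(d, S) = 21 - 7*S (Q(d, S) = S*(-7) + 21 = -7*S + 21 = 21 - 7*S)
√(-3844933 + Q(1/y(42), 1884)) = √(-3844933 + (21 - 7*1884)) = √(-3844933 + (21 - 13188)) = √(-3844933 - 13167) = √(-3858100) = 10*I*√38581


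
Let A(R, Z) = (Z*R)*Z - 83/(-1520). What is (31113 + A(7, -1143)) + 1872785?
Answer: 16794542403/1520 ≈ 1.1049e+7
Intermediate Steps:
A(R, Z) = 83/1520 + R*Z**2 (A(R, Z) = (R*Z)*Z - 83*(-1/1520) = R*Z**2 + 83/1520 = 83/1520 + R*Z**2)
(31113 + A(7, -1143)) + 1872785 = (31113 + (83/1520 + 7*(-1143)**2)) + 1872785 = (31113 + (83/1520 + 7*1306449)) + 1872785 = (31113 + (83/1520 + 9145143)) + 1872785 = (31113 + 13900617443/1520) + 1872785 = 13947909203/1520 + 1872785 = 16794542403/1520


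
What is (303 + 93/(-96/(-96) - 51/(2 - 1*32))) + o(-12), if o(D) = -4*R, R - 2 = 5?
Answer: 2785/9 ≈ 309.44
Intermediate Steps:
R = 7 (R = 2 + 5 = 7)
o(D) = -28 (o(D) = -4*7 = -28)
(303 + 93/(-96/(-96) - 51/(2 - 1*32))) + o(-12) = (303 + 93/(-96/(-96) - 51/(2 - 1*32))) - 28 = (303 + 93/(-96*(-1/96) - 51/(2 - 32))) - 28 = (303 + 93/(1 - 51/(-30))) - 28 = (303 + 93/(1 - 51*(-1/30))) - 28 = (303 + 93/(1 + 17/10)) - 28 = (303 + 93/(27/10)) - 28 = (303 + 93*(10/27)) - 28 = (303 + 310/9) - 28 = 3037/9 - 28 = 2785/9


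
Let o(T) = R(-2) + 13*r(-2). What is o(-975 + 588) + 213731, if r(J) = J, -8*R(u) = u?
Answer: 854821/4 ≈ 2.1371e+5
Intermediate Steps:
R(u) = -u/8
o(T) = -103/4 (o(T) = -⅛*(-2) + 13*(-2) = ¼ - 26 = -103/4)
o(-975 + 588) + 213731 = -103/4 + 213731 = 854821/4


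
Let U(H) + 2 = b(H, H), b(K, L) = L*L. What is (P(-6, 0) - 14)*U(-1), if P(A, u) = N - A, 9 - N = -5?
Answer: -6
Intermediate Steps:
N = 14 (N = 9 - 1*(-5) = 9 + 5 = 14)
P(A, u) = 14 - A
b(K, L) = L²
U(H) = -2 + H²
(P(-6, 0) - 14)*U(-1) = ((14 - 1*(-6)) - 14)*(-2 + (-1)²) = ((14 + 6) - 14)*(-2 + 1) = (20 - 14)*(-1) = 6*(-1) = -6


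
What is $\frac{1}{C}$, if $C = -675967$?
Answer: $- \frac{1}{675967} \approx -1.4794 \cdot 10^{-6}$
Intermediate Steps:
$\frac{1}{C} = \frac{1}{-675967} = - \frac{1}{675967}$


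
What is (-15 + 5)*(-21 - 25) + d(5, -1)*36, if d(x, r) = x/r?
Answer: 280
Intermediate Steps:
(-15 + 5)*(-21 - 25) + d(5, -1)*36 = (-15 + 5)*(-21 - 25) + (5/(-1))*36 = -10*(-46) + (5*(-1))*36 = 460 - 5*36 = 460 - 180 = 280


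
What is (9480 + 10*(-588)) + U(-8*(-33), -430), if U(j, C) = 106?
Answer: 3706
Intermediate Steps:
(9480 + 10*(-588)) + U(-8*(-33), -430) = (9480 + 10*(-588)) + 106 = (9480 - 5880) + 106 = 3600 + 106 = 3706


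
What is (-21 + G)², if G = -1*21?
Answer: 1764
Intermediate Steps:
G = -21
(-21 + G)² = (-21 - 21)² = (-42)² = 1764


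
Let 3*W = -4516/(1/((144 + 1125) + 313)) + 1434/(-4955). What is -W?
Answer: 35400067394/14865 ≈ 2.3814e+6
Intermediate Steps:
W = -35400067394/14865 (W = (-4516/(1/((144 + 1125) + 313)) + 1434/(-4955))/3 = (-4516/(1/(1269 + 313)) + 1434*(-1/4955))/3 = (-4516/(1/1582) - 1434/4955)/3 = (-4516/1/1582 - 1434/4955)/3 = (-4516*1582 - 1434/4955)/3 = (-7144312 - 1434/4955)/3 = (1/3)*(-35400067394/4955) = -35400067394/14865 ≈ -2.3814e+6)
-W = -1*(-35400067394/14865) = 35400067394/14865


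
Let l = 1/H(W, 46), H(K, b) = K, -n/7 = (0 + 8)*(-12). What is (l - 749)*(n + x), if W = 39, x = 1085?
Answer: -51321970/39 ≈ -1.3159e+6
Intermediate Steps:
n = 672 (n = -7*(0 + 8)*(-12) = -56*(-12) = -7*(-96) = 672)
l = 1/39 ≈ 0.025641
(l - 749)*(n + x) = (1/39 - 749)*(672 + 1085) = -29210/39*1757 = -51321970/39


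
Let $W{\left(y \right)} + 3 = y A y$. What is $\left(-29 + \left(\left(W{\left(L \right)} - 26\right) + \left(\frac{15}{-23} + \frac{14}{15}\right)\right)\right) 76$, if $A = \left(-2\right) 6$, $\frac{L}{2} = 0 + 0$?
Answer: $- \frac{1513388}{345} \approx -4386.6$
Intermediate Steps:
$L = 0$ ($L = 2 \left(0 + 0\right) = 2 \cdot 0 = 0$)
$A = -12$
$W{\left(y \right)} = -3 - 12 y^{2}$ ($W{\left(y \right)} = -3 + y \left(-12\right) y = -3 + - 12 y y = -3 - 12 y^{2}$)
$\left(-29 + \left(\left(W{\left(L \right)} - 26\right) + \left(\frac{15}{-23} + \frac{14}{15}\right)\right)\right) 76 = \left(-29 + \left(\left(\left(-3 - 12 \cdot 0^{2}\right) - 26\right) + \left(\frac{15}{-23} + \frac{14}{15}\right)\right)\right) 76 = \left(-29 + \left(\left(\left(-3 - 0\right) - 26\right) + \left(15 \left(- \frac{1}{23}\right) + 14 \cdot \frac{1}{15}\right)\right)\right) 76 = \left(-29 + \left(\left(\left(-3 + 0\right) - 26\right) + \left(- \frac{15}{23} + \frac{14}{15}\right)\right)\right) 76 = \left(-29 + \left(\left(-3 - 26\right) + \frac{97}{345}\right)\right) 76 = \left(-29 + \left(-29 + \frac{97}{345}\right)\right) 76 = \left(-29 - \frac{9908}{345}\right) 76 = \left(- \frac{19913}{345}\right) 76 = - \frac{1513388}{345}$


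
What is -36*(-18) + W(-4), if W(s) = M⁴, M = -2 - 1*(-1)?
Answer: 649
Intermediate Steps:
M = -1 (M = -2 + 1 = -1)
W(s) = 1 (W(s) = (-1)⁴ = 1)
-36*(-18) + W(-4) = -36*(-18) + 1 = 648 + 1 = 649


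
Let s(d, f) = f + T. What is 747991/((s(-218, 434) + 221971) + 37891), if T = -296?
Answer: 747991/260000 ≈ 2.8769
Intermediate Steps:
s(d, f) = -296 + f (s(d, f) = f - 296 = -296 + f)
747991/((s(-218, 434) + 221971) + 37891) = 747991/(((-296 + 434) + 221971) + 37891) = 747991/((138 + 221971) + 37891) = 747991/(222109 + 37891) = 747991/260000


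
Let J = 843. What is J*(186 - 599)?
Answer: -348159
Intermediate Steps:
J*(186 - 599) = 843*(186 - 599) = 843*(-413) = -348159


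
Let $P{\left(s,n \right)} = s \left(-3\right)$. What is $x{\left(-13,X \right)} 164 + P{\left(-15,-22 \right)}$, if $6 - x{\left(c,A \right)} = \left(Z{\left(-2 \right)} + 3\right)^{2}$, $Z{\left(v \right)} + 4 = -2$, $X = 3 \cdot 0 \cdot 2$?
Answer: $-447$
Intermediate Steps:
$X = 0$ ($X = 0 \cdot 2 = 0$)
$Z{\left(v \right)} = -6$ ($Z{\left(v \right)} = -4 - 2 = -6$)
$P{\left(s,n \right)} = - 3 s$
$x{\left(c,A \right)} = -3$ ($x{\left(c,A \right)} = 6 - \left(-6 + 3\right)^{2} = 6 - \left(-3\right)^{2} = 6 - 9 = -3$)
$x{\left(-13,X \right)} 164 + P{\left(-15,-22 \right)} = \left(-3\right) 164 - -45 = -492 + 45 = -447$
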